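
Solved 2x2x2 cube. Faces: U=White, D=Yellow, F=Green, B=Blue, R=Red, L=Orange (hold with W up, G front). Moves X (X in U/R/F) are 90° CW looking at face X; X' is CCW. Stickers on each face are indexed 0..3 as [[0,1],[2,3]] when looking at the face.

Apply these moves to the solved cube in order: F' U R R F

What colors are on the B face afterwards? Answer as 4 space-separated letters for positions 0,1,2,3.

Answer: G W R B

Derivation:
After move 1 (F'): F=GGGG U=WWRR R=YRYR D=OOYY L=OWOW
After move 2 (U): U=RWRW F=YRGG R=BBYR B=OWBB L=GGOW
After move 3 (R): R=YBRB U=RRRG F=YOGY D=OBYO B=WWWB
After move 4 (R): R=RYBB U=RORY F=YBGO D=OWYW B=GWRB
After move 5 (F): F=GYOB U=ROWG R=RYYB D=BRYW L=GOOW
Query: B face = GWRB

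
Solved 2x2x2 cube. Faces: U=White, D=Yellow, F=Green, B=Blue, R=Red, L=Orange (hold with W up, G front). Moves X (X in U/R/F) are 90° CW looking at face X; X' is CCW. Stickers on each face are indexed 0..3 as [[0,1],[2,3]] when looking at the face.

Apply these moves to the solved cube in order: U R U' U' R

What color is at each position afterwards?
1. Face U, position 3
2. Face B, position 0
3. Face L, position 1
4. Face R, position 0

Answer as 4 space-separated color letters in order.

Answer: Y W B R

Derivation:
After move 1 (U): U=WWWW F=RRGG R=BBRR B=OOBB L=GGOO
After move 2 (R): R=RBRB U=WRWG F=RYGY D=YBYO B=WOWB
After move 3 (U'): U=RGWW F=GGGY R=RYRB B=RBWB L=WOOO
After move 4 (U'): U=GWRW F=WOGY R=GGRB B=RYWB L=RBOO
After move 5 (R): R=RGBG U=GORY F=WBGO D=YWYR B=WYWB
Query 1: U[3] = Y
Query 2: B[0] = W
Query 3: L[1] = B
Query 4: R[0] = R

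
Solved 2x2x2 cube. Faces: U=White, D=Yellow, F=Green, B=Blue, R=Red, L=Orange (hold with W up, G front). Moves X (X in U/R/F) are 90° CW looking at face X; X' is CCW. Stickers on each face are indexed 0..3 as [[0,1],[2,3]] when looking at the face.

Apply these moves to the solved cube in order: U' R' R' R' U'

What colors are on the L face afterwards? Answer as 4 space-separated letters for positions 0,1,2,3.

Answer: W R O O

Derivation:
After move 1 (U'): U=WWWW F=OOGG R=GGRR B=RRBB L=BBOO
After move 2 (R'): R=GRGR U=WBWR F=OWGW D=YOYG B=YRYB
After move 3 (R'): R=RRGG U=WYWY F=OBGR D=YWYW B=GROB
After move 4 (R'): R=RGRG U=WOWG F=OYGY D=YBYR B=WRWB
After move 5 (U'): U=OGWW F=BBGY R=OYRG B=RGWB L=WROO
Query: L face = WROO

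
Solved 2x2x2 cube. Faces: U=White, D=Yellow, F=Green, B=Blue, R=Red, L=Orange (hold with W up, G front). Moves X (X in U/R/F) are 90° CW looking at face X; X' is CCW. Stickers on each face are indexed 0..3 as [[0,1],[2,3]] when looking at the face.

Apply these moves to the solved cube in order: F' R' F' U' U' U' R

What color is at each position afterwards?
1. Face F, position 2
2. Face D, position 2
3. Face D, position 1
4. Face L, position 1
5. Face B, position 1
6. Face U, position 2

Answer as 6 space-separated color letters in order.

After move 1 (F'): F=GGGG U=WWRR R=YRYR D=OOYY L=OWOW
After move 2 (R'): R=RRYY U=WBRB F=GWGR D=OGYG B=YBOB
After move 3 (F'): F=WRGG U=WBRY R=GROY D=WWYG L=OBOR
After move 4 (U'): U=BYWR F=OBGG R=WROY B=GROB L=YBOR
After move 5 (U'): U=YRBW F=YBGG R=OBOY B=WROB L=GROR
After move 6 (U'): U=RWYB F=GRGG R=YBOY B=OBOB L=WROR
After move 7 (R): R=OYYB U=RRYG F=GWGG D=WOYO B=BBWB
Query 1: F[2] = G
Query 2: D[2] = Y
Query 3: D[1] = O
Query 4: L[1] = R
Query 5: B[1] = B
Query 6: U[2] = Y

Answer: G Y O R B Y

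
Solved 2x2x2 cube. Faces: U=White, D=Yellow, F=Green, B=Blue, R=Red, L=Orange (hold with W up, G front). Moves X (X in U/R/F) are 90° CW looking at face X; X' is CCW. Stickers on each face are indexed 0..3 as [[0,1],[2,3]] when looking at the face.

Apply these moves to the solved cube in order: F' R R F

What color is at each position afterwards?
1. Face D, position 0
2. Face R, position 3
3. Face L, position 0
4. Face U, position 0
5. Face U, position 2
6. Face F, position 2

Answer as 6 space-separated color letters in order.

After move 1 (F'): F=GGGG U=WWRR R=YRYR D=OOYY L=OWOW
After move 2 (R): R=YYRR U=WGRG F=GOGY D=OBYB B=RBWB
After move 3 (R): R=RYRY U=WORY F=GBGB D=OWYR B=GBGB
After move 4 (F): F=GGBB U=WOWW R=RYYY D=RRYR L=OOOW
Query 1: D[0] = R
Query 2: R[3] = Y
Query 3: L[0] = O
Query 4: U[0] = W
Query 5: U[2] = W
Query 6: F[2] = B

Answer: R Y O W W B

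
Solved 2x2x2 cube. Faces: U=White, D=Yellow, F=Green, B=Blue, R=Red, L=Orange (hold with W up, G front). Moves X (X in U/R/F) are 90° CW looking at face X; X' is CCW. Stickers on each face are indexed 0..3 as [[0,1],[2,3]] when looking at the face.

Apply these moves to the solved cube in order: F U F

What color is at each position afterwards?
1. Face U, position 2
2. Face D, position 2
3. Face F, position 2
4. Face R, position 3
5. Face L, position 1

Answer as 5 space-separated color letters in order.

Answer: Y Y G R R

Derivation:
After move 1 (F): F=GGGG U=WWOO R=WRWR D=RRYY L=OYOY
After move 2 (U): U=OWOW F=WRGG R=BBWR B=OYBB L=GGOY
After move 3 (F): F=GWGR U=OWYG R=OBWR D=WBYY L=GROR
Query 1: U[2] = Y
Query 2: D[2] = Y
Query 3: F[2] = G
Query 4: R[3] = R
Query 5: L[1] = R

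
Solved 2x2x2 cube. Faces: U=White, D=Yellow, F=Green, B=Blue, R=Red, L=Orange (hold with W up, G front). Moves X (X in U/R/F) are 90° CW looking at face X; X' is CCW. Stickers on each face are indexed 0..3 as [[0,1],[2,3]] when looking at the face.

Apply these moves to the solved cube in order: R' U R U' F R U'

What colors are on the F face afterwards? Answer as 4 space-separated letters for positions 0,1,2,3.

After move 1 (R'): R=RRRR U=WBWB F=GWGW D=YGYG B=YBYB
After move 2 (U): U=WWBB F=RRGW R=YBRR B=OOYB L=GWOO
After move 3 (R): R=RYRB U=WRBW F=RGGG D=YYYO B=BOWB
After move 4 (U'): U=RWWB F=GWGG R=RGRB B=RYWB L=BOOO
After move 5 (F): F=GGGW U=RWOO R=WGBB D=RRYO L=BYOY
After move 6 (R): R=BWBG U=RGOW F=GRGO D=RWYR B=OYWB
After move 7 (U'): U=GWRO F=BYGO R=GRBG B=BWWB L=OYOY
Query: F face = BYGO

Answer: B Y G O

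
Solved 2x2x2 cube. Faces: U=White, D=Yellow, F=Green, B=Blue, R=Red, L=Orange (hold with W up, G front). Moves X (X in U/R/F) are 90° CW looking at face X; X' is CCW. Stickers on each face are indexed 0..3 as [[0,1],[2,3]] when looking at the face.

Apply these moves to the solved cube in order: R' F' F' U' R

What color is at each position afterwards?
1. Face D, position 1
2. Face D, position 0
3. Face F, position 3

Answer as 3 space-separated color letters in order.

After move 1 (R'): R=RRRR U=WBWB F=GWGW D=YGYG B=YBYB
After move 2 (F'): F=WWGG U=WBRR R=GRYR D=OOYG L=OBOW
After move 3 (F'): F=WGWG U=WBGY R=OROR D=BWYG L=OROR
After move 4 (U'): U=BYWG F=ORWG R=WGOR B=ORYB L=YBOR
After move 5 (R): R=OWRG U=BRWG F=OWWG D=BYYO B=GRYB
Query 1: D[1] = Y
Query 2: D[0] = B
Query 3: F[3] = G

Answer: Y B G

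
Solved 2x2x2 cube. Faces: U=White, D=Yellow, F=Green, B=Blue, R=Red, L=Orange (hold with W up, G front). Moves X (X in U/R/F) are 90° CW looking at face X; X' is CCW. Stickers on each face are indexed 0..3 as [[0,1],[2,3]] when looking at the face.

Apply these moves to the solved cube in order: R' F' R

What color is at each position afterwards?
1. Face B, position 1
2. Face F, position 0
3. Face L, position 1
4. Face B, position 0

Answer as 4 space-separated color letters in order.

Answer: B W B R

Derivation:
After move 1 (R'): R=RRRR U=WBWB F=GWGW D=YGYG B=YBYB
After move 2 (F'): F=WWGG U=WBRR R=GRYR D=OOYG L=OBOW
After move 3 (R): R=YGRR U=WWRG F=WOGG D=OYYY B=RBBB
Query 1: B[1] = B
Query 2: F[0] = W
Query 3: L[1] = B
Query 4: B[0] = R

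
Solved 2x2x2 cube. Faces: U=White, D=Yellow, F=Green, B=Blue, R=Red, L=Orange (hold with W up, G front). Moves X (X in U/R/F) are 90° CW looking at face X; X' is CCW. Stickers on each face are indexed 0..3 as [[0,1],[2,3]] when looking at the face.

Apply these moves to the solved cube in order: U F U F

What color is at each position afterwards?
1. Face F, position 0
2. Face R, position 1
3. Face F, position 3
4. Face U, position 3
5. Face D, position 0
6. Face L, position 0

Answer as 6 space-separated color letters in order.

After move 1 (U): U=WWWW F=RRGG R=BBRR B=OOBB L=GGOO
After move 2 (F): F=GRGR U=WWOG R=WBWR D=RBYY L=GYOY
After move 3 (U): U=OWGW F=WBGR R=OOWR B=GYBB L=GROY
After move 4 (F): F=GWRB U=OWYR R=GOWR D=WOYY L=GROB
Query 1: F[0] = G
Query 2: R[1] = O
Query 3: F[3] = B
Query 4: U[3] = R
Query 5: D[0] = W
Query 6: L[0] = G

Answer: G O B R W G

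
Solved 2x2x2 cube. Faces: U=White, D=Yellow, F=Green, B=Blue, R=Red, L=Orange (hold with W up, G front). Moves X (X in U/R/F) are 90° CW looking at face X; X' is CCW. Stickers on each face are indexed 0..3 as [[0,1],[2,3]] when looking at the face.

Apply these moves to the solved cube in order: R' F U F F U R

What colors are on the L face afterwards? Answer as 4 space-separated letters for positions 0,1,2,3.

Answer: W W O Y

Derivation:
After move 1 (R'): R=RRRR U=WBWB F=GWGW D=YGYG B=YBYB
After move 2 (F): F=GGWW U=WBOO R=WRBR D=RRYG L=OYOG
After move 3 (U): U=OWOB F=WRWW R=YBBR B=OYYB L=GGOG
After move 4 (F): F=WWWR U=OWGG R=OBBR D=BYYG L=GROR
After move 5 (F): F=WWRW U=OWRR R=GBGR D=BOYG L=GBOY
After move 6 (U): U=RORW F=GBRW R=OYGR B=GBYB L=WWOY
After move 7 (R): R=GORY U=RBRW F=GORG D=BYYG B=WBOB
Query: L face = WWOY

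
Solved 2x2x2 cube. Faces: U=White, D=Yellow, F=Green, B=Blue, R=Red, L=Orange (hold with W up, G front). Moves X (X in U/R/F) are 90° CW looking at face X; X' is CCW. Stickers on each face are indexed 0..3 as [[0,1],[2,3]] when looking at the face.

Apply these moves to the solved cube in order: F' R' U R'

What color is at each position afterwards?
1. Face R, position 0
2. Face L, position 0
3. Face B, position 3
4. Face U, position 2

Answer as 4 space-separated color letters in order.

Answer: B G B B

Derivation:
After move 1 (F'): F=GGGG U=WWRR R=YRYR D=OOYY L=OWOW
After move 2 (R'): R=RRYY U=WBRB F=GWGR D=OGYG B=YBOB
After move 3 (U): U=RWBB F=RRGR R=YBYY B=OWOB L=GWOW
After move 4 (R'): R=BYYY U=ROBO F=RWGB D=ORYR B=GWGB
Query 1: R[0] = B
Query 2: L[0] = G
Query 3: B[3] = B
Query 4: U[2] = B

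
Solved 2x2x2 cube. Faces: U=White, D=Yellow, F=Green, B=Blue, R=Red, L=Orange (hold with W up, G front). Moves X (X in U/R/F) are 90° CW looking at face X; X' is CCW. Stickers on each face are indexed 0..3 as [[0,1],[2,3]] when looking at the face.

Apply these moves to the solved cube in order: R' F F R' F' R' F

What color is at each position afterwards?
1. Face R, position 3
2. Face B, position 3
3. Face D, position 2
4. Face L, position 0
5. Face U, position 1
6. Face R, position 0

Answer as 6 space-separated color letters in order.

After move 1 (R'): R=RRRR U=WBWB F=GWGW D=YGYG B=YBYB
After move 2 (F): F=GGWW U=WBOO R=WRBR D=RRYG L=OYOG
After move 3 (F): F=WGWG U=WBGY R=OROR D=BWYG L=OROR
After move 4 (R'): R=RROO U=WYGY F=WBWY D=BGYG B=GBWB
After move 5 (F'): F=BYWW U=WYRO R=GRBO D=RRYG L=OYOG
After move 6 (R'): R=ROGB U=WWRG F=BYWO D=RYYW B=GBRB
After move 7 (F): F=WBOY U=WWGY R=ROGB D=GRYW L=OROY
Query 1: R[3] = B
Query 2: B[3] = B
Query 3: D[2] = Y
Query 4: L[0] = O
Query 5: U[1] = W
Query 6: R[0] = R

Answer: B B Y O W R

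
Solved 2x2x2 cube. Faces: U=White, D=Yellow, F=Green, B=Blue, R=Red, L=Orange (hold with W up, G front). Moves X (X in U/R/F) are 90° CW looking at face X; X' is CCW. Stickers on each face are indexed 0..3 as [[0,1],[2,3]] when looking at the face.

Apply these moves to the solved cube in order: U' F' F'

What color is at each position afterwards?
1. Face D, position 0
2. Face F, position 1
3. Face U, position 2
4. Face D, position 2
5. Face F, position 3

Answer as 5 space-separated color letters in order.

After move 1 (U'): U=WWWW F=OOGG R=GGRR B=RRBB L=BBOO
After move 2 (F'): F=OGOG U=WWGR R=YGYR D=BOYY L=BWOW
After move 3 (F'): F=GGOO U=WWYY R=OGBR D=WWYY L=BROG
Query 1: D[0] = W
Query 2: F[1] = G
Query 3: U[2] = Y
Query 4: D[2] = Y
Query 5: F[3] = O

Answer: W G Y Y O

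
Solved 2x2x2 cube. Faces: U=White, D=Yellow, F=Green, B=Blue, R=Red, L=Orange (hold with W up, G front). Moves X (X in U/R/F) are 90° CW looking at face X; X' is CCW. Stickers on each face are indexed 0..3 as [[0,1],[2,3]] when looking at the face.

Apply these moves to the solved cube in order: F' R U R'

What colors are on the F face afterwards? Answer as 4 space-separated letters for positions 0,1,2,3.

After move 1 (F'): F=GGGG U=WWRR R=YRYR D=OOYY L=OWOW
After move 2 (R): R=YYRR U=WGRG F=GOGY D=OBYB B=RBWB
After move 3 (U): U=RWGG F=YYGY R=RBRR B=OWWB L=GOOW
After move 4 (R'): R=BRRR U=RWGO F=YWGG D=OYYY B=BWBB
Query: F face = YWGG

Answer: Y W G G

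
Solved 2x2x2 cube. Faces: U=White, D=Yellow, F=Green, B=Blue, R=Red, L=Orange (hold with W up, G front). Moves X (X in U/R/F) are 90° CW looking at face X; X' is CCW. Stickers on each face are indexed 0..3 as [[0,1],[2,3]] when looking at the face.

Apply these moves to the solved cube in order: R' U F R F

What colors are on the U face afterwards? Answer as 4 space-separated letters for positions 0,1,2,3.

After move 1 (R'): R=RRRR U=WBWB F=GWGW D=YGYG B=YBYB
After move 2 (U): U=WWBB F=RRGW R=YBRR B=OOYB L=GWOO
After move 3 (F): F=GRWR U=WWOW R=BBBR D=RYYG L=GYOG
After move 4 (R): R=BBRB U=WROR F=GYWG D=RYYO B=WOWB
After move 5 (F): F=WGGY U=WRGY R=OBRB D=RBYO L=GROY
Query: U face = WRGY

Answer: W R G Y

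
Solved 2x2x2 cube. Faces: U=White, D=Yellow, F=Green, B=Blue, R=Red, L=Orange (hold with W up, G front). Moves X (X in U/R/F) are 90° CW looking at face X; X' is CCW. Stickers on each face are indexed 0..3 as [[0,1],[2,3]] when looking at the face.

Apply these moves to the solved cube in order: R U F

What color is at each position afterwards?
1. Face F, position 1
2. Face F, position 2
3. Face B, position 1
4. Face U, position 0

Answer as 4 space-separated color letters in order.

Answer: R Y O W

Derivation:
After move 1 (R): R=RRRR U=WGWG F=GYGY D=YBYB B=WBWB
After move 2 (U): U=WWGG F=RRGY R=WBRR B=OOWB L=GYOO
After move 3 (F): F=GRYR U=WWOY R=GBGR D=RWYB L=GYOB
Query 1: F[1] = R
Query 2: F[2] = Y
Query 3: B[1] = O
Query 4: U[0] = W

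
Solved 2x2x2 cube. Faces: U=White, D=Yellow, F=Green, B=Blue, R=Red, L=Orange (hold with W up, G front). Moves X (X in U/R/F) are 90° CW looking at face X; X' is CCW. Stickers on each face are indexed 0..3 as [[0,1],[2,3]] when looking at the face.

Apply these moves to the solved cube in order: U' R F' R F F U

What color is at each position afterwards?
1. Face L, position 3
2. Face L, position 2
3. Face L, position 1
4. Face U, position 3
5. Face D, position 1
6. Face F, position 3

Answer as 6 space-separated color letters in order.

After move 1 (U'): U=WWWW F=OOGG R=GGRR B=RRBB L=BBOO
After move 2 (R): R=RGRG U=WOWG F=OYGY D=YBYR B=WRWB
After move 3 (F'): F=YYOG U=WORR R=BGYG D=BOYR L=BGOW
After move 4 (R): R=YBGG U=WYRG F=YOOR D=BWYW B=RROB
After move 5 (F): F=OYRO U=WYWG R=RBGG D=GYYW L=BBOW
After move 6 (F): F=ROOY U=WYWB R=WBGG D=GRYW L=BGOY
After move 7 (U): U=WWBY F=WBOY R=RRGG B=BGOB L=ROOY
Query 1: L[3] = Y
Query 2: L[2] = O
Query 3: L[1] = O
Query 4: U[3] = Y
Query 5: D[1] = R
Query 6: F[3] = Y

Answer: Y O O Y R Y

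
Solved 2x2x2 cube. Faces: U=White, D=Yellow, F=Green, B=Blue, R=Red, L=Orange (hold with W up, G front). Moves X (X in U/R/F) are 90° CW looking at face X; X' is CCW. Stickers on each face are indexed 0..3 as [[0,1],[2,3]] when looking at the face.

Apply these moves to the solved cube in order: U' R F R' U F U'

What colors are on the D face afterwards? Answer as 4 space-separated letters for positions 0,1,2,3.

Answer: W R Y Y

Derivation:
After move 1 (U'): U=WWWW F=OOGG R=GGRR B=RRBB L=BBOO
After move 2 (R): R=RGRG U=WOWG F=OYGY D=YBYR B=WRWB
After move 3 (F): F=GOYY U=WOOB R=WGGG D=RRYR L=BYOB
After move 4 (R'): R=GGWG U=WWOW F=GOYB D=ROYY B=RRRB
After move 5 (U): U=OWWW F=GGYB R=RRWG B=BYRB L=GOOB
After move 6 (F): F=YGBG U=OWBO R=WRWG D=WRYY L=GROO
After move 7 (U'): U=WOOB F=GRBG R=YGWG B=WRRB L=BYOO
Query: D face = WRYY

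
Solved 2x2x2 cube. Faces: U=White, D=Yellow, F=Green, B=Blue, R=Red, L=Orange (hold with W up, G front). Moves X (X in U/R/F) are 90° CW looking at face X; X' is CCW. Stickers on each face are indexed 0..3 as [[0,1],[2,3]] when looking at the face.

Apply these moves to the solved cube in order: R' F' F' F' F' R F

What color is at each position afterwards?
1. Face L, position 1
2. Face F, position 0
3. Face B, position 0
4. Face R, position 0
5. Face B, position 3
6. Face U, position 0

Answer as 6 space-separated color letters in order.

After move 1 (R'): R=RRRR U=WBWB F=GWGW D=YGYG B=YBYB
After move 2 (F'): F=WWGG U=WBRR R=GRYR D=OOYG L=OBOW
After move 3 (F'): F=WGWG U=WBGY R=OROR D=BWYG L=OROR
After move 4 (F'): F=GGWW U=WBOO R=WRBR D=RRYG L=OYOG
After move 5 (F'): F=GWGW U=WBWB R=RRRR D=YGYG L=OOOO
After move 6 (R): R=RRRR U=WWWW F=GGGG D=YYYY B=BBBB
After move 7 (F): F=GGGG U=WWOO R=WRWR D=RRYY L=OYOY
Query 1: L[1] = Y
Query 2: F[0] = G
Query 3: B[0] = B
Query 4: R[0] = W
Query 5: B[3] = B
Query 6: U[0] = W

Answer: Y G B W B W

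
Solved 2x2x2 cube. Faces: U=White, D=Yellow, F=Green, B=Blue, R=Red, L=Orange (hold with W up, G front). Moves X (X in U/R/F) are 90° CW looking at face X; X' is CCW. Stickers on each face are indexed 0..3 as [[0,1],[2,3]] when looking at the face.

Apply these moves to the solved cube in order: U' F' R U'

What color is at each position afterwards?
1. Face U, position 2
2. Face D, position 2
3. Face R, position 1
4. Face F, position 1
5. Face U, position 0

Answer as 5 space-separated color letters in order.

After move 1 (U'): U=WWWW F=OOGG R=GGRR B=RRBB L=BBOO
After move 2 (F'): F=OGOG U=WWGR R=YGYR D=BOYY L=BWOW
After move 3 (R): R=YYRG U=WGGG F=OOOY D=BBYR B=RRWB
After move 4 (U'): U=GGWG F=BWOY R=OORG B=YYWB L=RROW
Query 1: U[2] = W
Query 2: D[2] = Y
Query 3: R[1] = O
Query 4: F[1] = W
Query 5: U[0] = G

Answer: W Y O W G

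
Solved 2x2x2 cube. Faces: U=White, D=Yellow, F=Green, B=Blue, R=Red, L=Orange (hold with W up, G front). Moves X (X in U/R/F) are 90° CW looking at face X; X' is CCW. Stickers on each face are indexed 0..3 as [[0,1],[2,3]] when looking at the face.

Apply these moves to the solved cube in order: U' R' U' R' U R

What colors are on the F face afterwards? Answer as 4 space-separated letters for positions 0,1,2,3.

Answer: W B G W

Derivation:
After move 1 (U'): U=WWWW F=OOGG R=GGRR B=RRBB L=BBOO
After move 2 (R'): R=GRGR U=WBWR F=OWGW D=YOYG B=YRYB
After move 3 (U'): U=BRWW F=BBGW R=OWGR B=GRYB L=YROO
After move 4 (R'): R=WROG U=BYWG F=BRGW D=YBYW B=GROB
After move 5 (U): U=WBGY F=WRGW R=GROG B=YROB L=BROO
After move 6 (R): R=OGGR U=WRGW F=WBGW D=YOYY B=YRBB
Query: F face = WBGW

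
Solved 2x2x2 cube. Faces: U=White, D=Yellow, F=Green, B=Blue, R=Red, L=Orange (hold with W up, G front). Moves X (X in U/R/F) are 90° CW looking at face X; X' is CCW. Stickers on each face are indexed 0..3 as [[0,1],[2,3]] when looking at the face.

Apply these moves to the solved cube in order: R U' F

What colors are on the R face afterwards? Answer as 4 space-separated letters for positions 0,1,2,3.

Answer: W Y W R

Derivation:
After move 1 (R): R=RRRR U=WGWG F=GYGY D=YBYB B=WBWB
After move 2 (U'): U=GGWW F=OOGY R=GYRR B=RRWB L=WBOO
After move 3 (F): F=GOYO U=GGOB R=WYWR D=RGYB L=WYOB
Query: R face = WYWR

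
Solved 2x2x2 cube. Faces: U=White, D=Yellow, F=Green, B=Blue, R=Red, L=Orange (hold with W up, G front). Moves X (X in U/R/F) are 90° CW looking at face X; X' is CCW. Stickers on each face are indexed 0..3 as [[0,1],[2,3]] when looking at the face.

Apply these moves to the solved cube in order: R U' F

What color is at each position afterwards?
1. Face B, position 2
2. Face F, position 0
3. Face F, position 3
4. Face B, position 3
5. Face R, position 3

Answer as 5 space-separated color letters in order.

Answer: W G O B R

Derivation:
After move 1 (R): R=RRRR U=WGWG F=GYGY D=YBYB B=WBWB
After move 2 (U'): U=GGWW F=OOGY R=GYRR B=RRWB L=WBOO
After move 3 (F): F=GOYO U=GGOB R=WYWR D=RGYB L=WYOB
Query 1: B[2] = W
Query 2: F[0] = G
Query 3: F[3] = O
Query 4: B[3] = B
Query 5: R[3] = R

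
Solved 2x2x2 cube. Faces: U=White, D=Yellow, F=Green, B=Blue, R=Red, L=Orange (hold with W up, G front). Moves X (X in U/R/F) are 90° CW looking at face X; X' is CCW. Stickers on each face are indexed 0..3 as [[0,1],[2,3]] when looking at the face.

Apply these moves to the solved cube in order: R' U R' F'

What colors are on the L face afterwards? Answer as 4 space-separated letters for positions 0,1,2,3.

After move 1 (R'): R=RRRR U=WBWB F=GWGW D=YGYG B=YBYB
After move 2 (U): U=WWBB F=RRGW R=YBRR B=OOYB L=GWOO
After move 3 (R'): R=BRYR U=WYBO F=RWGB D=YRYW B=GOGB
After move 4 (F'): F=WBRG U=WYBY R=RRYR D=WOYW L=GOOB
Query: L face = GOOB

Answer: G O O B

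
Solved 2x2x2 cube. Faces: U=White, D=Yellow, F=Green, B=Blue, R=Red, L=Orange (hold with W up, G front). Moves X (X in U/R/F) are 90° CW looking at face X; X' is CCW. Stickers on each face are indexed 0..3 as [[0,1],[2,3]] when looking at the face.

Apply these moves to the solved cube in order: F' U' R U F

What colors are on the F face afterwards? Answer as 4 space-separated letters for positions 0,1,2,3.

Answer: G Y Y G

Derivation:
After move 1 (F'): F=GGGG U=WWRR R=YRYR D=OOYY L=OWOW
After move 2 (U'): U=WRWR F=OWGG R=GGYR B=YRBB L=BBOW
After move 3 (R): R=YGRG U=WWWG F=OOGY D=OBYY B=RRRB
After move 4 (U): U=WWGW F=YGGY R=RRRG B=BBRB L=OOOW
After move 5 (F): F=GYYG U=WWWO R=GRWG D=RRYY L=OOOB
Query: F face = GYYG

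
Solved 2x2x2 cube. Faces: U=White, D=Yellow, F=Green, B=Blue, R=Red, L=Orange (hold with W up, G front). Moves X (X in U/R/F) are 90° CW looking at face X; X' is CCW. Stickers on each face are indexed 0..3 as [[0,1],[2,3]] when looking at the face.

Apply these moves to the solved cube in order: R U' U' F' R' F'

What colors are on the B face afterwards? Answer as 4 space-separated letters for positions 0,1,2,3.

After move 1 (R): R=RRRR U=WGWG F=GYGY D=YBYB B=WBWB
After move 2 (U'): U=GGWW F=OOGY R=GYRR B=RRWB L=WBOO
After move 3 (U'): U=GWGW F=WBGY R=OORR B=GYWB L=RROO
After move 4 (F'): F=BYWG U=GWOR R=BOYR D=ROYB L=RWOG
After move 5 (R'): R=ORBY U=GWOG F=BWWR D=RYYG B=BYOB
After move 6 (F'): F=WRBW U=GWOB R=YRRY D=WGYG L=RGOO
Query: B face = BYOB

Answer: B Y O B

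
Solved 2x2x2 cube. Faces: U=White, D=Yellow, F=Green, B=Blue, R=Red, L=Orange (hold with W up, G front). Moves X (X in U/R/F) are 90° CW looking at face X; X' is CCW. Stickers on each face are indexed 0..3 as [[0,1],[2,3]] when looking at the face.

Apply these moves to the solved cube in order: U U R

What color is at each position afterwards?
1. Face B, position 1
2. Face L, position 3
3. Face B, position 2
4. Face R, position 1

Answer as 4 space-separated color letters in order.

Answer: G O W O

Derivation:
After move 1 (U): U=WWWW F=RRGG R=BBRR B=OOBB L=GGOO
After move 2 (U): U=WWWW F=BBGG R=OORR B=GGBB L=RROO
After move 3 (R): R=RORO U=WBWG F=BYGY D=YBYG B=WGWB
Query 1: B[1] = G
Query 2: L[3] = O
Query 3: B[2] = W
Query 4: R[1] = O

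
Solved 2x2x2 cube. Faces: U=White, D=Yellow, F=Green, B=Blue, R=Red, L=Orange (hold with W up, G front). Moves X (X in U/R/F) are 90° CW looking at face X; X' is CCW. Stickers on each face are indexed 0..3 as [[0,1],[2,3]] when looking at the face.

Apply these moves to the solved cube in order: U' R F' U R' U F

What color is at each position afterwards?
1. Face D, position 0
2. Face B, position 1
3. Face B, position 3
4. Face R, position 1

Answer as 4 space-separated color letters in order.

After move 1 (U'): U=WWWW F=OOGG R=GGRR B=RRBB L=BBOO
After move 2 (R): R=RGRG U=WOWG F=OYGY D=YBYR B=WRWB
After move 3 (F'): F=YYOG U=WORR R=BGYG D=BOYR L=BGOW
After move 4 (U): U=RWRO F=BGOG R=WRYG B=BGWB L=YYOW
After move 5 (R'): R=RGWY U=RWRB F=BWOO D=BGYG B=RGOB
After move 6 (U): U=RRBW F=RGOO R=RGWY B=YYOB L=BWOW
After move 7 (F): F=OROG U=RRWW R=BGWY D=WRYG L=BBOG
Query 1: D[0] = W
Query 2: B[1] = Y
Query 3: B[3] = B
Query 4: R[1] = G

Answer: W Y B G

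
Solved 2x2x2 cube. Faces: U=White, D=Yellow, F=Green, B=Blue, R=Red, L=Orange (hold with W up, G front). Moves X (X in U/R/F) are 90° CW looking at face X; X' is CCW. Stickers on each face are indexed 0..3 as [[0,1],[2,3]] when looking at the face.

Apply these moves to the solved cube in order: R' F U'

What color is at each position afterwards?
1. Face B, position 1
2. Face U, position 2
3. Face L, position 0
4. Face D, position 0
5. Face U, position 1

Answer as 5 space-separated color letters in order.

After move 1 (R'): R=RRRR U=WBWB F=GWGW D=YGYG B=YBYB
After move 2 (F): F=GGWW U=WBOO R=WRBR D=RRYG L=OYOG
After move 3 (U'): U=BOWO F=OYWW R=GGBR B=WRYB L=YBOG
Query 1: B[1] = R
Query 2: U[2] = W
Query 3: L[0] = Y
Query 4: D[0] = R
Query 5: U[1] = O

Answer: R W Y R O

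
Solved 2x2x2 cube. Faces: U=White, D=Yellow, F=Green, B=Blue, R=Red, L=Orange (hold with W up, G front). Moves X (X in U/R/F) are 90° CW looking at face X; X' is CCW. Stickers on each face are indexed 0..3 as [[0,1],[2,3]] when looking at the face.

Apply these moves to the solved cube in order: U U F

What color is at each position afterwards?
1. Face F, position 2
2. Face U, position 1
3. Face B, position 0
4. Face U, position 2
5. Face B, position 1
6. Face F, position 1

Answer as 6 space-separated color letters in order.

After move 1 (U): U=WWWW F=RRGG R=BBRR B=OOBB L=GGOO
After move 2 (U): U=WWWW F=BBGG R=OORR B=GGBB L=RROO
After move 3 (F): F=GBGB U=WWOR R=WOWR D=ROYY L=RYOY
Query 1: F[2] = G
Query 2: U[1] = W
Query 3: B[0] = G
Query 4: U[2] = O
Query 5: B[1] = G
Query 6: F[1] = B

Answer: G W G O G B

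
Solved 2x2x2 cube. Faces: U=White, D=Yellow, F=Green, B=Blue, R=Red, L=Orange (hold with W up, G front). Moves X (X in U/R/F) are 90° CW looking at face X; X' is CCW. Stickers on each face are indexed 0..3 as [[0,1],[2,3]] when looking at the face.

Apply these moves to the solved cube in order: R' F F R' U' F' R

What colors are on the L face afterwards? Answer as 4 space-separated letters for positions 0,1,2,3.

After move 1 (R'): R=RRRR U=WBWB F=GWGW D=YGYG B=YBYB
After move 2 (F): F=GGWW U=WBOO R=WRBR D=RRYG L=OYOG
After move 3 (F): F=WGWG U=WBGY R=OROR D=BWYG L=OROR
After move 4 (R'): R=RROO U=WYGY F=WBWY D=BGYG B=GBWB
After move 5 (U'): U=YYWG F=ORWY R=WBOO B=RRWB L=GBOR
After move 6 (F'): F=RYOW U=YYWO R=GBBO D=BRYG L=GGOW
After move 7 (R): R=BGOB U=YYWW F=RROG D=BWYR B=ORYB
Query: L face = GGOW

Answer: G G O W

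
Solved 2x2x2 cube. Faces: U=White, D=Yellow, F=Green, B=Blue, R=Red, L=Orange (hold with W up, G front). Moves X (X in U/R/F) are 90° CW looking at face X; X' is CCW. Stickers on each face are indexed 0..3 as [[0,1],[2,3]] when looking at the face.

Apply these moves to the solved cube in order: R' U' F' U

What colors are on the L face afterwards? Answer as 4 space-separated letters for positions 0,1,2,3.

After move 1 (R'): R=RRRR U=WBWB F=GWGW D=YGYG B=YBYB
After move 2 (U'): U=BBWW F=OOGW R=GWRR B=RRYB L=YBOO
After move 3 (F'): F=OWOG U=BBGR R=GWYR D=BOYG L=YWOW
After move 4 (U): U=GBRB F=GWOG R=RRYR B=YWYB L=OWOW
Query: L face = OWOW

Answer: O W O W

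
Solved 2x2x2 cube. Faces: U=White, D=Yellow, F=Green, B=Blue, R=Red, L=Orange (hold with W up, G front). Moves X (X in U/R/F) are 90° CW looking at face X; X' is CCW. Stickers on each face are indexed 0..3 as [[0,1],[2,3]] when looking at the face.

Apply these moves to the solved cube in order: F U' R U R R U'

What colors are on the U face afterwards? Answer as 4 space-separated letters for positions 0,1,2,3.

After move 1 (F): F=GGGG U=WWOO R=WRWR D=RRYY L=OYOY
After move 2 (U'): U=WOWO F=OYGG R=GGWR B=WRBB L=BBOY
After move 3 (R): R=WGRG U=WYWG F=ORGY D=RBYW B=OROB
After move 4 (U): U=WWGY F=WGGY R=ORRG B=BBOB L=OROY
After move 5 (R): R=ROGR U=WGGY F=WBGW D=ROYB B=YBWB
After move 6 (R): R=GRRO U=WBGW F=WOGB D=RWYY B=YBGB
After move 7 (U'): U=BWWG F=ORGB R=WORO B=GRGB L=YBOY
Query: U face = BWWG

Answer: B W W G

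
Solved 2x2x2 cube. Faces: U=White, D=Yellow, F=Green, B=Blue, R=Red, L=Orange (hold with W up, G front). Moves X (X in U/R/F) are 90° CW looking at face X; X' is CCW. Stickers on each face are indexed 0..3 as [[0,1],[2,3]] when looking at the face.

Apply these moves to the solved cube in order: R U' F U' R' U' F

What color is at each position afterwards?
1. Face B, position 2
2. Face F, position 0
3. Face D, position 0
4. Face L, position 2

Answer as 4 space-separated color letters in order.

After move 1 (R): R=RRRR U=WGWG F=GYGY D=YBYB B=WBWB
After move 2 (U'): U=GGWW F=OOGY R=GYRR B=RRWB L=WBOO
After move 3 (F): F=GOYO U=GGOB R=WYWR D=RGYB L=WYOB
After move 4 (U'): U=GBGO F=WYYO R=GOWR B=WYWB L=RROB
After move 5 (R'): R=ORGW U=GWGW F=WBYO D=RYYO B=BYGB
After move 6 (U'): U=WWGG F=RRYO R=WBGW B=ORGB L=BYOB
After move 7 (F): F=YROR U=WWBY R=GBGW D=GWYO L=BROY
Query 1: B[2] = G
Query 2: F[0] = Y
Query 3: D[0] = G
Query 4: L[2] = O

Answer: G Y G O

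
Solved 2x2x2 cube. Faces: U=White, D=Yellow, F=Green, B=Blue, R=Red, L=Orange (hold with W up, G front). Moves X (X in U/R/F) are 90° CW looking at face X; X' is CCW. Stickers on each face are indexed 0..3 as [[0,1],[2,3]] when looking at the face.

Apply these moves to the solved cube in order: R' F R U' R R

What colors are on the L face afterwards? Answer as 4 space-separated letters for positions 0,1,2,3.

Answer: O B O G

Derivation:
After move 1 (R'): R=RRRR U=WBWB F=GWGW D=YGYG B=YBYB
After move 2 (F): F=GGWW U=WBOO R=WRBR D=RRYG L=OYOG
After move 3 (R): R=BWRR U=WGOW F=GRWG D=RYYY B=OBBB
After move 4 (U'): U=GWWO F=OYWG R=GRRR B=BWBB L=OBOG
After move 5 (R): R=RGRR U=GYWG F=OYWY D=RBYB B=OWWB
After move 6 (R): R=RRRG U=GYWY F=OBWB D=RWYO B=GWYB
Query: L face = OBOG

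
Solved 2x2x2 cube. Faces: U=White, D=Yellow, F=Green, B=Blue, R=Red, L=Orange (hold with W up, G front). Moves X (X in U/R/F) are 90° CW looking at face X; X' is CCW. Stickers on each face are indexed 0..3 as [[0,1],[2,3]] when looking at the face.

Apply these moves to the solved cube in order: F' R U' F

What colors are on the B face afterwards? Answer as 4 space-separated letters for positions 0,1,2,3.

After move 1 (F'): F=GGGG U=WWRR R=YRYR D=OOYY L=OWOW
After move 2 (R): R=YYRR U=WGRG F=GOGY D=OBYB B=RBWB
After move 3 (U'): U=GGWR F=OWGY R=GORR B=YYWB L=RBOW
After move 4 (F): F=GOYW U=GGWB R=WORR D=RGYB L=ROOB
Query: B face = YYWB

Answer: Y Y W B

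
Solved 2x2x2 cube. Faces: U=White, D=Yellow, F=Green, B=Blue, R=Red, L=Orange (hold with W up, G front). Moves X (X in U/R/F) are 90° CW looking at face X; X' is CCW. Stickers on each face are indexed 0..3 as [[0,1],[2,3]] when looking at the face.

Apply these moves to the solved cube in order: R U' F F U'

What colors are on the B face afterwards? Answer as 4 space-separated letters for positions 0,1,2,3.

Answer: O Y W B

Derivation:
After move 1 (R): R=RRRR U=WGWG F=GYGY D=YBYB B=WBWB
After move 2 (U'): U=GGWW F=OOGY R=GYRR B=RRWB L=WBOO
After move 3 (F): F=GOYO U=GGOB R=WYWR D=RGYB L=WYOB
After move 4 (F): F=YGOO U=GGBY R=OYBR D=WWYB L=WROG
After move 5 (U'): U=GYGB F=WROO R=YGBR B=OYWB L=RROG
Query: B face = OYWB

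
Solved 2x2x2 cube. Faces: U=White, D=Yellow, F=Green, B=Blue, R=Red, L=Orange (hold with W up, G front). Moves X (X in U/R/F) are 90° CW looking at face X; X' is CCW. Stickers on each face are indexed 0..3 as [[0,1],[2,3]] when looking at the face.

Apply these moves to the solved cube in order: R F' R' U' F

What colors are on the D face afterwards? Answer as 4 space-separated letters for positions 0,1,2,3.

Answer: B Y Y G

Derivation:
After move 1 (R): R=RRRR U=WGWG F=GYGY D=YBYB B=WBWB
After move 2 (F'): F=YYGG U=WGRR R=BRYR D=OOYB L=OGOW
After move 3 (R'): R=RRBY U=WWRW F=YGGR D=OYYG B=BBOB
After move 4 (U'): U=WWWR F=OGGR R=YGBY B=RROB L=BBOW
After move 5 (F): F=GORG U=WWWB R=WGRY D=BYYG L=BOOY
Query: D face = BYYG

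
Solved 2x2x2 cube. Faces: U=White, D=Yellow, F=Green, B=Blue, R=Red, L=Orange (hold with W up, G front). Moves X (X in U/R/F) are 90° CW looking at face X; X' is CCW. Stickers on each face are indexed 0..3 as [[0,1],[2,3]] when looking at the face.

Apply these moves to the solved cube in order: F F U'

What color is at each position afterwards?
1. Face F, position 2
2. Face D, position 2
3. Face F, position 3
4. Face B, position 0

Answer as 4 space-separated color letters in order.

Answer: G Y G O

Derivation:
After move 1 (F): F=GGGG U=WWOO R=WRWR D=RRYY L=OYOY
After move 2 (F): F=GGGG U=WWYY R=OROR D=WWYY L=OROR
After move 3 (U'): U=WYWY F=ORGG R=GGOR B=ORBB L=BBOR
Query 1: F[2] = G
Query 2: D[2] = Y
Query 3: F[3] = G
Query 4: B[0] = O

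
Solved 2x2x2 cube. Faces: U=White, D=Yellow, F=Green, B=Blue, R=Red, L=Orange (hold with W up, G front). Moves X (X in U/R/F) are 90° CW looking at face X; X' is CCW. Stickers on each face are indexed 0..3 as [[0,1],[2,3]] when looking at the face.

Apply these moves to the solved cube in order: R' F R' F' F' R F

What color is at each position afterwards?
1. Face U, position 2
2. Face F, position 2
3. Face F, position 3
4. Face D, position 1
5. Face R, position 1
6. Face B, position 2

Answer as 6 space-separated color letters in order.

After move 1 (R'): R=RRRR U=WBWB F=GWGW D=YGYG B=YBYB
After move 2 (F): F=GGWW U=WBOO R=WRBR D=RRYG L=OYOG
After move 3 (R'): R=RRWB U=WYOY F=GBWO D=RGYW B=GBRB
After move 4 (F'): F=BOGW U=WYRW R=GRRB D=YGYW L=OYOO
After move 5 (F'): F=OWBG U=WYGR R=GRYB D=YOYW L=OWOR
After move 6 (R): R=YGBR U=WWGG F=OOBW D=YRYG B=RBYB
After move 7 (F): F=BOWO U=WWRW R=GGGR D=BYYG L=OYOR
Query 1: U[2] = R
Query 2: F[2] = W
Query 3: F[3] = O
Query 4: D[1] = Y
Query 5: R[1] = G
Query 6: B[2] = Y

Answer: R W O Y G Y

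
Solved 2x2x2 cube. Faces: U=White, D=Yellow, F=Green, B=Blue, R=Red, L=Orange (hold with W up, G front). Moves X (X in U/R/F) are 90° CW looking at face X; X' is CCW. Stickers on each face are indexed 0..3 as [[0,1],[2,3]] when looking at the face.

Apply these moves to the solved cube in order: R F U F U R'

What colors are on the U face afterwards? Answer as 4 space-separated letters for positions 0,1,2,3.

Answer: B W G G

Derivation:
After move 1 (R): R=RRRR U=WGWG F=GYGY D=YBYB B=WBWB
After move 2 (F): F=GGYY U=WGOO R=WRGR D=RRYB L=OYOB
After move 3 (U): U=OWOG F=WRYY R=WBGR B=OYWB L=GGOB
After move 4 (F): F=YWYR U=OWBG R=OBGR D=GWYB L=GROR
After move 5 (U): U=BOGW F=OBYR R=OYGR B=GRWB L=YWOR
After move 6 (R'): R=YROG U=BWGG F=OOYW D=GBYR B=BRWB
Query: U face = BWGG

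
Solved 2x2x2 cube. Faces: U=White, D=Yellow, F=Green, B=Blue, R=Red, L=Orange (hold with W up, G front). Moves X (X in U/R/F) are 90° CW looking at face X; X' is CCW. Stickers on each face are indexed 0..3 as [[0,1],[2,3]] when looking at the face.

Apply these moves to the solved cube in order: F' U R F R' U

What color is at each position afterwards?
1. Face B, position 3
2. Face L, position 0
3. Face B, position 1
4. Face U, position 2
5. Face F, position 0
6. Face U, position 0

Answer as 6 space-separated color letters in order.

After move 1 (F'): F=GGGG U=WWRR R=YRYR D=OOYY L=OWOW
After move 2 (U): U=RWRW F=YRGG R=BBYR B=OWBB L=GGOW
After move 3 (R): R=YBRB U=RRRG F=YOGY D=OBYO B=WWWB
After move 4 (F): F=GYYO U=RRWG R=RBGB D=RYYO L=GOOB
After move 5 (R'): R=BBRG U=RWWW F=GRYG D=RYYO B=OWYB
After move 6 (U): U=WRWW F=BBYG R=OWRG B=GOYB L=GROB
Query 1: B[3] = B
Query 2: L[0] = G
Query 3: B[1] = O
Query 4: U[2] = W
Query 5: F[0] = B
Query 6: U[0] = W

Answer: B G O W B W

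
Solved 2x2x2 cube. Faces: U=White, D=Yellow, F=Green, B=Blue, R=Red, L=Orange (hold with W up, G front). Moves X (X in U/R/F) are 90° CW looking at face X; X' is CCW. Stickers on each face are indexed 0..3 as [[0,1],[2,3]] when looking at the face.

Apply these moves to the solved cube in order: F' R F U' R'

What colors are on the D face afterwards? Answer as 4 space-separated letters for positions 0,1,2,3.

Answer: R O Y O

Derivation:
After move 1 (F'): F=GGGG U=WWRR R=YRYR D=OOYY L=OWOW
After move 2 (R): R=YYRR U=WGRG F=GOGY D=OBYB B=RBWB
After move 3 (F): F=GGYO U=WGWW R=RYGR D=RYYB L=OOOB
After move 4 (U'): U=GWWW F=OOYO R=GGGR B=RYWB L=RBOB
After move 5 (R'): R=GRGG U=GWWR F=OWYW D=ROYO B=BYYB
Query: D face = ROYO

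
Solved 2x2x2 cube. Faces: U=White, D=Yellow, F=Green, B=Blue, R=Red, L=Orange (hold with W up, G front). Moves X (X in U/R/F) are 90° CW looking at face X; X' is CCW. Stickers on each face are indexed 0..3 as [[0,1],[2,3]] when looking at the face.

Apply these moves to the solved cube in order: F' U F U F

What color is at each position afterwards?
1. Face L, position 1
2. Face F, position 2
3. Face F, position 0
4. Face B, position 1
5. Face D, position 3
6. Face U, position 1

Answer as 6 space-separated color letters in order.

Answer: Y R G O Y R

Derivation:
After move 1 (F'): F=GGGG U=WWRR R=YRYR D=OOYY L=OWOW
After move 2 (U): U=RWRW F=YRGG R=BBYR B=OWBB L=GGOW
After move 3 (F): F=GYGR U=RWWG R=RBWR D=YBYY L=GOOO
After move 4 (U): U=WRGW F=RBGR R=OWWR B=GOBB L=GYOO
After move 5 (F): F=GRRB U=WROY R=GWWR D=WOYY L=GYOB
Query 1: L[1] = Y
Query 2: F[2] = R
Query 3: F[0] = G
Query 4: B[1] = O
Query 5: D[3] = Y
Query 6: U[1] = R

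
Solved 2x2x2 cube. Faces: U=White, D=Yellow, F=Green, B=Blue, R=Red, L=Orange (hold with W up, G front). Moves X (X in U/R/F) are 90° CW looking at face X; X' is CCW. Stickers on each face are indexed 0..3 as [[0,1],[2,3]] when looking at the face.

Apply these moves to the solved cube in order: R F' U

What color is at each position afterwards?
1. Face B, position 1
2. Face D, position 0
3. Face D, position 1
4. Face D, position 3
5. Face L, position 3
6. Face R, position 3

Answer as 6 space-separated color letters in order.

Answer: G O O B W R

Derivation:
After move 1 (R): R=RRRR U=WGWG F=GYGY D=YBYB B=WBWB
After move 2 (F'): F=YYGG U=WGRR R=BRYR D=OOYB L=OGOW
After move 3 (U): U=RWRG F=BRGG R=WBYR B=OGWB L=YYOW
Query 1: B[1] = G
Query 2: D[0] = O
Query 3: D[1] = O
Query 4: D[3] = B
Query 5: L[3] = W
Query 6: R[3] = R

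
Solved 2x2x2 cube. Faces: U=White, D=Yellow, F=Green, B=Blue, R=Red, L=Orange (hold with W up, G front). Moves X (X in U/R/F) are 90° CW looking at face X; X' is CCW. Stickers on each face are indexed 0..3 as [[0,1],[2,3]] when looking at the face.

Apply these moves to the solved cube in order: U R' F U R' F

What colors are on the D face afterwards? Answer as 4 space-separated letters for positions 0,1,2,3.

After move 1 (U): U=WWWW F=RRGG R=BBRR B=OOBB L=GGOO
After move 2 (R'): R=BRBR U=WBWO F=RWGW D=YRYG B=YOYB
After move 3 (F): F=GRWW U=WBOG R=WROR D=BBYG L=GYOR
After move 4 (U): U=OWGB F=WRWW R=YOOR B=GYYB L=GROR
After move 5 (R'): R=ORYO U=OYGG F=WWWB D=BRYW B=GYBB
After move 6 (F): F=WWBW U=OYRR R=GRGO D=YOYW L=GBOR
Query: D face = YOYW

Answer: Y O Y W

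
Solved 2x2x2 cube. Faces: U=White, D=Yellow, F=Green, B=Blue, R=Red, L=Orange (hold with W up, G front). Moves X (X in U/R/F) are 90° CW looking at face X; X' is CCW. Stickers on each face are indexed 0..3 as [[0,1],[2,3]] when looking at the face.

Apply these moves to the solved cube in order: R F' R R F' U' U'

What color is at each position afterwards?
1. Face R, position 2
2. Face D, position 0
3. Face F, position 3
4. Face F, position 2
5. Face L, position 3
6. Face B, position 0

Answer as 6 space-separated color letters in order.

Answer: O G G Y R W

Derivation:
After move 1 (R): R=RRRR U=WGWG F=GYGY D=YBYB B=WBWB
After move 2 (F'): F=YYGG U=WGRR R=BRYR D=OOYB L=OGOW
After move 3 (R): R=YBRR U=WYRG F=YOGB D=OWYW B=RBGB
After move 4 (R): R=RYRB U=WORB F=YWGW D=OGYR B=GBYB
After move 5 (F'): F=WWYG U=WORR R=GYOB D=GWYR L=OBOR
After move 6 (U'): U=ORWR F=OBYG R=WWOB B=GYYB L=GBOR
After move 7 (U'): U=RROW F=GBYG R=OBOB B=WWYB L=GYOR
Query 1: R[2] = O
Query 2: D[0] = G
Query 3: F[3] = G
Query 4: F[2] = Y
Query 5: L[3] = R
Query 6: B[0] = W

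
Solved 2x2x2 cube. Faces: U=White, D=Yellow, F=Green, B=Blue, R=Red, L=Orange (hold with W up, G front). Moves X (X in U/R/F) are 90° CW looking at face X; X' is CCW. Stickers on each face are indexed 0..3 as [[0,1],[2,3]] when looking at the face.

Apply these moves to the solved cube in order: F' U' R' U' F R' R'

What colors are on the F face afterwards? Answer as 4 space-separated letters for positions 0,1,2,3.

Answer: G O R G

Derivation:
After move 1 (F'): F=GGGG U=WWRR R=YRYR D=OOYY L=OWOW
After move 2 (U'): U=WRWR F=OWGG R=GGYR B=YRBB L=BBOW
After move 3 (R'): R=GRGY U=WBWY F=ORGR D=OWYG B=YROB
After move 4 (U'): U=BYWW F=BBGR R=ORGY B=GROB L=YROW
After move 5 (F): F=GBRB U=BYWR R=WRWY D=GOYG L=YOOW
After move 6 (R'): R=RYWW U=BOWG F=GYRR D=GBYB B=GROB
After move 7 (R'): R=YWRW U=BOWG F=GORG D=GYYR B=BRBB
Query: F face = GORG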